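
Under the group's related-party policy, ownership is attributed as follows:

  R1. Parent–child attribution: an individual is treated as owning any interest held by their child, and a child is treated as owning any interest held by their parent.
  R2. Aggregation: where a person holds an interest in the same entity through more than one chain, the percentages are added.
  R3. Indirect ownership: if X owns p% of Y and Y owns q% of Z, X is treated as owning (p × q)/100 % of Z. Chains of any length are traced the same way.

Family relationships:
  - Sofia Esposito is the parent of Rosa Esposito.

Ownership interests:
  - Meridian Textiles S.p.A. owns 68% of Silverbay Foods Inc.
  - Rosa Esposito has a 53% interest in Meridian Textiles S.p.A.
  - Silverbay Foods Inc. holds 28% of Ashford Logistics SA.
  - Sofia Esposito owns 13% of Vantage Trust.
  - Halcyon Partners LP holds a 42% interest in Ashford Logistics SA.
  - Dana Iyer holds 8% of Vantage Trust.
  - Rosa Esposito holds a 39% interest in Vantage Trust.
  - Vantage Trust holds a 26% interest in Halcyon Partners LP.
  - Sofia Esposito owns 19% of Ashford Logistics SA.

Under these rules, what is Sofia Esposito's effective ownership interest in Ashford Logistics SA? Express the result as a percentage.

34.7696%

By parent–child attribution (R1), Sofia Esposito is treated as also owning Rosa Esposito's interest in Vantage Trust, giving 13% + 39% = 52%.
By parent–child attribution (R1), Sofia Esposito is treated as owning Rosa Esposito's 53% interest in Meridian Textiles S.p.A.
Chain via Vantage Trust → Halcyon Partners LP (R3): 52% × 26% × 42% = 5.6784% of Ashford Logistics SA.
Direct interest in Ashford Logistics SA: 19%.
Chain via Meridian Textiles S.p.A. → Silverbay Foods Inc. (R3): 53% × 68% × 28% = 10.0912% of Ashford Logistics SA.
Aggregating (R2): 5.6784% + 19% + 10.0912% = 34.7696%.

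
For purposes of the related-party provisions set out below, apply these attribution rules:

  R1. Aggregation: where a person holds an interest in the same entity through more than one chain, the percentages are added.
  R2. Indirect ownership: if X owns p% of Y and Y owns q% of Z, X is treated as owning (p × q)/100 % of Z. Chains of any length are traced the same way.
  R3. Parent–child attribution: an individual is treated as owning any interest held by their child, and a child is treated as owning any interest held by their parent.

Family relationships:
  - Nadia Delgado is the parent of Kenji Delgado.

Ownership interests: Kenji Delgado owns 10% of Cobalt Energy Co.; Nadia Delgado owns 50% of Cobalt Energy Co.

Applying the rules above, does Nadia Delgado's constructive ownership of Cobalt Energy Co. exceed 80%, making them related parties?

No

By parent–child attribution (R3), Nadia Delgado is treated as also owning Kenji Delgado's interest in Cobalt Energy Co, giving 50% + 10% = 60%.
Direct interest in Cobalt Energy Co: 60%.
60% does not exceed the 80% threshold, so Nadia is not a related party to Cobalt Energy Co.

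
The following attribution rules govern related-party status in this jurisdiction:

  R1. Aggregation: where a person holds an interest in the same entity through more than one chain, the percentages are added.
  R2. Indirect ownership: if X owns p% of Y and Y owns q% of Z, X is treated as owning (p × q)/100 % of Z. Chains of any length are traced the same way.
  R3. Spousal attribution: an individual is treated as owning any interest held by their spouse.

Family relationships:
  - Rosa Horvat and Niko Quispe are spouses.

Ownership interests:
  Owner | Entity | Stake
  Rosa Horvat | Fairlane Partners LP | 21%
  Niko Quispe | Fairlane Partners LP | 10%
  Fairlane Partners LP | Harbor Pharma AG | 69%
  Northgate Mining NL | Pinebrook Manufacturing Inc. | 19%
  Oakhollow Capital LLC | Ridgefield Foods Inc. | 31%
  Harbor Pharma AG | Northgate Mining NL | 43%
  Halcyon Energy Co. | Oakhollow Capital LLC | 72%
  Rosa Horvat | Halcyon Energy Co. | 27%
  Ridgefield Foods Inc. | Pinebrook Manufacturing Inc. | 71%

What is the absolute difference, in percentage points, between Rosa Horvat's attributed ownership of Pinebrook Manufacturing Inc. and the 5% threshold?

By spousal attribution (R3), Rosa Horvat is treated as also owning Niko Quispe's interest in Fairlane Partners LP, giving 21% + 10% = 31%.
Chain via Halcyon Energy Co. → Oakhollow Capital LLC → Ridgefield Foods Inc. (R2): 27% × 72% × 31% × 71% = 4.278744% of Pinebrook Manufacturing Inc.
Chain via Fairlane Partners LP → Harbor Pharma AG → Northgate Mining NL (R2): 31% × 69% × 43% × 19% = 1.747563% of Pinebrook Manufacturing Inc.
Aggregating (R1): 4.278744% + 1.747563% = 6.026307%.
6.026307% exceeds the 5% threshold by 1.026307 percentage points.

1.026307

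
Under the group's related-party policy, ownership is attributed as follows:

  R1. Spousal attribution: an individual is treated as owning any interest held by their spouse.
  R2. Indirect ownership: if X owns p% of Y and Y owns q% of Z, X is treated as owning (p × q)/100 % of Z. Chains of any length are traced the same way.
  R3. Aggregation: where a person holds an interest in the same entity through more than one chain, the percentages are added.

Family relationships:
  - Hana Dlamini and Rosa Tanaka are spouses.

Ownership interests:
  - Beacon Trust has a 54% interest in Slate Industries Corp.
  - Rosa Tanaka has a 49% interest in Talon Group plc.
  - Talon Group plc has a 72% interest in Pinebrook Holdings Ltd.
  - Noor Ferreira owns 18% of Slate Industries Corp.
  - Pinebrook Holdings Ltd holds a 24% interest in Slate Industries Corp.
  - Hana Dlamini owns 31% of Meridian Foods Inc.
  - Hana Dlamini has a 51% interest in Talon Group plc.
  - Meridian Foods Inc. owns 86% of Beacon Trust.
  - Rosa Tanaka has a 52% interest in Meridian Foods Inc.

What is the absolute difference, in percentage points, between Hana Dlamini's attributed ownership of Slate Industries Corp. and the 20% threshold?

By spousal attribution (R1), Hana Dlamini is treated as also owning Rosa Tanaka's interest in Meridian Foods Inc, giving 31% + 52% = 83%.
By spousal attribution (R1), Hana Dlamini is treated as also owning Rosa Tanaka's interest in Talon Group plc, giving 51% + 49% = 100%.
Chain via Meridian Foods Inc. → Beacon Trust (R2): 83% × 86% × 54% = 38.5452% of Slate Industries Corp.
Chain via Talon Group plc → Pinebrook Holdings Ltd (R2): 100% × 72% × 24% = 17.28% of Slate Industries Corp.
Aggregating (R3): 38.5452% + 17.28% = 55.8252%.
55.8252% exceeds the 20% threshold by 35.8252 percentage points.

35.8252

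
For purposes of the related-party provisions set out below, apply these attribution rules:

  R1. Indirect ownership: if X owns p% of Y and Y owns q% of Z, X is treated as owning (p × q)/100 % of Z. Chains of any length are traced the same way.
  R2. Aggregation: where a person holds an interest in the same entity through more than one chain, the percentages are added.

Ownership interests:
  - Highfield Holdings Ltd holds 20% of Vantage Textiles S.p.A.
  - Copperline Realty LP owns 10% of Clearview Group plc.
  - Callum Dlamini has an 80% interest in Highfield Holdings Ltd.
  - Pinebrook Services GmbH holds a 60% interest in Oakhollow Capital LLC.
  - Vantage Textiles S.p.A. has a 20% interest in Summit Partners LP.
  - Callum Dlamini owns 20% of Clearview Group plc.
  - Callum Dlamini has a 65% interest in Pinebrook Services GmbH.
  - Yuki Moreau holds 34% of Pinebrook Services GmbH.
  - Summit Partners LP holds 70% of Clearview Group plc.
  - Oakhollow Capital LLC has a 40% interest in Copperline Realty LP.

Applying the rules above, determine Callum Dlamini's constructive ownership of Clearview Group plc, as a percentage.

Chain via Pinebrook Services GmbH → Oakhollow Capital LLC → Copperline Realty LP (R1): 65% × 60% × 40% × 10% = 1.56% of Clearview Group plc.
Chain via Highfield Holdings Ltd → Vantage Textiles S.p.A. → Summit Partners LP (R1): 80% × 20% × 20% × 70% = 2.24% of Clearview Group plc.
Direct interest in Clearview Group plc: 20%.
Aggregating (R2): 1.56% + 2.24% + 20% = 23.8%.

23.8%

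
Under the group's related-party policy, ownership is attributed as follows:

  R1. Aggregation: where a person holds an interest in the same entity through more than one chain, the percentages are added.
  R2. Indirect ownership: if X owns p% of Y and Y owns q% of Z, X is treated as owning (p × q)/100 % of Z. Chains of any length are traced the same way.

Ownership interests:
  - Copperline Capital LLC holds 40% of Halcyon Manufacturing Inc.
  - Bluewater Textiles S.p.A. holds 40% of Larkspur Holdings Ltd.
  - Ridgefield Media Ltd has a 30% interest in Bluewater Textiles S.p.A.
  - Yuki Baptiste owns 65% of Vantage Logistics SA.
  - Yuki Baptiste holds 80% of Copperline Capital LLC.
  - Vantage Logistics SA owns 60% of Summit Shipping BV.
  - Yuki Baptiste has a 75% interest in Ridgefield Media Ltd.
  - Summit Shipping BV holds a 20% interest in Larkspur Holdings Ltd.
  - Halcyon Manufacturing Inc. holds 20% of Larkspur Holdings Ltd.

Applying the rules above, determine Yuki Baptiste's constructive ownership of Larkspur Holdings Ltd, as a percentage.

Chain via Vantage Logistics SA → Summit Shipping BV (R2): 65% × 60% × 20% = 7.8% of Larkspur Holdings Ltd.
Chain via Copperline Capital LLC → Halcyon Manufacturing Inc. (R2): 80% × 40% × 20% = 6.4% of Larkspur Holdings Ltd.
Chain via Ridgefield Media Ltd → Bluewater Textiles S.p.A. (R2): 75% × 30% × 40% = 9% of Larkspur Holdings Ltd.
Aggregating (R1): 7.8% + 6.4% + 9% = 23.2%.

23.2%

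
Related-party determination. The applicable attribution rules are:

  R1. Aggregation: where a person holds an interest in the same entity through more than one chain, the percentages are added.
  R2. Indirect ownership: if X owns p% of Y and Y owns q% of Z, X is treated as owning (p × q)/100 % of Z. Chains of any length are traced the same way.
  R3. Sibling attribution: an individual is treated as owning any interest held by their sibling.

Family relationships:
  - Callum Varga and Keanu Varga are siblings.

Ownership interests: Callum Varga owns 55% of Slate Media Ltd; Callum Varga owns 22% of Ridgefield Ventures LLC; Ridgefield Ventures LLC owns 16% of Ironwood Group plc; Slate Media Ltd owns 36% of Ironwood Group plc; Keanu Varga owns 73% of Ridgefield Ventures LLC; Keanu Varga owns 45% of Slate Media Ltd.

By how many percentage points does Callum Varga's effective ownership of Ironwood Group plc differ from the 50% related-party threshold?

1.2

By sibling attribution (R3), Callum Varga is treated as also owning Keanu Varga's interest in Ridgefield Ventures LLC, giving 22% + 73% = 95%.
By sibling attribution (R3), Callum Varga is treated as also owning Keanu Varga's interest in Slate Media Ltd, giving 55% + 45% = 100%.
Chain via Ridgefield Ventures LLC (R2): 95% × 16% = 15.2% of Ironwood Group plc.
Chain via Slate Media Ltd (R2): 100% × 36% = 36% of Ironwood Group plc.
Aggregating (R1): 15.2% + 36% = 51.2%.
51.2% exceeds the 50% threshold by 1.2 percentage points.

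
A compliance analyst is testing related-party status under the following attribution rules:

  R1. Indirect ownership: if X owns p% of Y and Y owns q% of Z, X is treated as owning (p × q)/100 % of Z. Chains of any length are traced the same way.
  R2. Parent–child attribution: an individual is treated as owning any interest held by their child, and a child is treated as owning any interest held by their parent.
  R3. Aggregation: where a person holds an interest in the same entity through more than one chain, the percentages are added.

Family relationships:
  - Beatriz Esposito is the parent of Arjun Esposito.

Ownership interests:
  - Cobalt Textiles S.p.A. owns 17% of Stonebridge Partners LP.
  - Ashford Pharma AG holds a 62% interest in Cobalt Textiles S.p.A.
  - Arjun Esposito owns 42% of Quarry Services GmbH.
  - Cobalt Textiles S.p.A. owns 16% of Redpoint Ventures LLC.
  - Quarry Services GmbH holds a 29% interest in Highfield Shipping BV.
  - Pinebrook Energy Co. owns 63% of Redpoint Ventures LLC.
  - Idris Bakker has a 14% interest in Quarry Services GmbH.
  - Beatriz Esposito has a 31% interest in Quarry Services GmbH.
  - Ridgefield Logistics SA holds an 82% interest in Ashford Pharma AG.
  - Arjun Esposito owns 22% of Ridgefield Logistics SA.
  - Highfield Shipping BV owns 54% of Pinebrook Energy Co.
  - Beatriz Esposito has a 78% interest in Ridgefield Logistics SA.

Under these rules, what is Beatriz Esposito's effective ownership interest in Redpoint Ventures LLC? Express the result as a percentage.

15.336434%

By parent–child attribution (R2), Beatriz Esposito is treated as also owning Arjun Esposito's interest in Quarry Services GmbH, giving 31% + 42% = 73%.
By parent–child attribution (R2), Beatriz Esposito is treated as also owning Arjun Esposito's interest in Ridgefield Logistics SA, giving 78% + 22% = 100%.
Chain via Quarry Services GmbH → Highfield Shipping BV → Pinebrook Energy Co. (R1): 73% × 29% × 54% × 63% = 7.202034% of Redpoint Ventures LLC.
Chain via Ridgefield Logistics SA → Ashford Pharma AG → Cobalt Textiles S.p.A. (R1): 100% × 82% × 62% × 16% = 8.1344% of Redpoint Ventures LLC.
Aggregating (R3): 7.202034% + 8.1344% = 15.336434%.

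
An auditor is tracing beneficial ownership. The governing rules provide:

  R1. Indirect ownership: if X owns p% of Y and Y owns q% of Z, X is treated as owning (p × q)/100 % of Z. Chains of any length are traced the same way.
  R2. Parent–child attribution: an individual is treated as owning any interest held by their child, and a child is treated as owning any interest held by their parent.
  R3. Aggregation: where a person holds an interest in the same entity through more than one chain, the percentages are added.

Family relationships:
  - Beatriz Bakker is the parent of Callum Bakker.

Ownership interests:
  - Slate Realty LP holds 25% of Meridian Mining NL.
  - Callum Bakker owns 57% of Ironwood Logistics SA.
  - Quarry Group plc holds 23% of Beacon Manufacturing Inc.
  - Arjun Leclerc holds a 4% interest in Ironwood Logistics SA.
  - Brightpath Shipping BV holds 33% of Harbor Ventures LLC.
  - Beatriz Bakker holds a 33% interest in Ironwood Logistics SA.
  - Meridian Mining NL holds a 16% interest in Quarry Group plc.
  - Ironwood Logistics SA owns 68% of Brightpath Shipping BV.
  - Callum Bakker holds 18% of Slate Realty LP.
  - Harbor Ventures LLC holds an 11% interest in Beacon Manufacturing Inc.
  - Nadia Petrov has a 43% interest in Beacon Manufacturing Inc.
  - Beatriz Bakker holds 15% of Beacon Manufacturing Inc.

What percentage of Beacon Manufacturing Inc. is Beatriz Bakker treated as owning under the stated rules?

By parent–child attribution (R2), Beatriz Bakker is treated as also owning Callum Bakker's interest in Ironwood Logistics SA, giving 33% + 57% = 90%.
By parent–child attribution (R2), Beatriz Bakker is treated as owning Callum Bakker's 18% interest in Slate Realty LP.
Chain via Ironwood Logistics SA → Brightpath Shipping BV → Harbor Ventures LLC (R1): 90% × 68% × 33% × 11% = 2.22156% of Beacon Manufacturing Inc.
Direct interest in Beacon Manufacturing Inc: 15%.
Chain via Slate Realty LP → Meridian Mining NL → Quarry Group plc (R1): 18% × 25% × 16% × 23% = 0.1656% of Beacon Manufacturing Inc.
Aggregating (R3): 2.22156% + 15% + 0.1656% = 17.38716%.

17.38716%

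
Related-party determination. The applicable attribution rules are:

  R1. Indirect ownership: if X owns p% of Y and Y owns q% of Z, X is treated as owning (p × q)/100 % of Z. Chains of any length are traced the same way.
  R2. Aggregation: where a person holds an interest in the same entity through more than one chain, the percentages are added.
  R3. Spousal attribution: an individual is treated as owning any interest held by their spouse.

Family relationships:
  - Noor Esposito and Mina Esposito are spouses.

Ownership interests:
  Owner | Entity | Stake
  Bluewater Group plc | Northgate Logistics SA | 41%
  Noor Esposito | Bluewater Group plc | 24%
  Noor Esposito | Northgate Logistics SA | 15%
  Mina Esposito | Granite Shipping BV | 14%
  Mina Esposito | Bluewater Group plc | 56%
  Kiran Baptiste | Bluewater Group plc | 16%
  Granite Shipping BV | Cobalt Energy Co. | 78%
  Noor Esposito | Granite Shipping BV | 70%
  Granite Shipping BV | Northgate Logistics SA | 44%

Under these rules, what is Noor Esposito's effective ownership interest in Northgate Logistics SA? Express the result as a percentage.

By spousal attribution (R3), Noor Esposito is treated as also owning Mina Esposito's interest in Granite Shipping BV, giving 70% + 14% = 84%.
By spousal attribution (R3), Noor Esposito is treated as also owning Mina Esposito's interest in Bluewater Group plc, giving 24% + 56% = 80%.
Chain via Granite Shipping BV (R1): 84% × 44% = 36.96% of Northgate Logistics SA.
Chain via Bluewater Group plc (R1): 80% × 41% = 32.8% of Northgate Logistics SA.
Direct interest in Northgate Logistics SA: 15%.
Aggregating (R2): 36.96% + 32.8% + 15% = 84.76%.

84.76%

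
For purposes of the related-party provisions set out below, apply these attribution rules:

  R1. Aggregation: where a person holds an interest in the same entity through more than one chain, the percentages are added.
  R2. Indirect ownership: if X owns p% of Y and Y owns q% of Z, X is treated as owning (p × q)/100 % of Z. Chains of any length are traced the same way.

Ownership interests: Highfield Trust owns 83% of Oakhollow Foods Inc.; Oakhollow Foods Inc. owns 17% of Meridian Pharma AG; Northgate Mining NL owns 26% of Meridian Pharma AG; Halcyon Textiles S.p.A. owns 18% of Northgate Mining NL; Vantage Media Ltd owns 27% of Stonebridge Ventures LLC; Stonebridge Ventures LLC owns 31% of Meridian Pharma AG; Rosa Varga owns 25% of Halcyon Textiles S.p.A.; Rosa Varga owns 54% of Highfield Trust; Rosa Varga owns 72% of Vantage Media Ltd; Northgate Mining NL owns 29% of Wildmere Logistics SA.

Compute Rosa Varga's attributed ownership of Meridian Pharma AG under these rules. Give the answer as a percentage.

Chain via Vantage Media Ltd → Stonebridge Ventures LLC (R2): 72% × 27% × 31% = 6.0264% of Meridian Pharma AG.
Chain via Halcyon Textiles S.p.A. → Northgate Mining NL (R2): 25% × 18% × 26% = 1.17% of Meridian Pharma AG.
Chain via Highfield Trust → Oakhollow Foods Inc. (R2): 54% × 83% × 17% = 7.6194% of Meridian Pharma AG.
Aggregating (R1): 6.0264% + 1.17% + 7.6194% = 14.8158%.

14.8158%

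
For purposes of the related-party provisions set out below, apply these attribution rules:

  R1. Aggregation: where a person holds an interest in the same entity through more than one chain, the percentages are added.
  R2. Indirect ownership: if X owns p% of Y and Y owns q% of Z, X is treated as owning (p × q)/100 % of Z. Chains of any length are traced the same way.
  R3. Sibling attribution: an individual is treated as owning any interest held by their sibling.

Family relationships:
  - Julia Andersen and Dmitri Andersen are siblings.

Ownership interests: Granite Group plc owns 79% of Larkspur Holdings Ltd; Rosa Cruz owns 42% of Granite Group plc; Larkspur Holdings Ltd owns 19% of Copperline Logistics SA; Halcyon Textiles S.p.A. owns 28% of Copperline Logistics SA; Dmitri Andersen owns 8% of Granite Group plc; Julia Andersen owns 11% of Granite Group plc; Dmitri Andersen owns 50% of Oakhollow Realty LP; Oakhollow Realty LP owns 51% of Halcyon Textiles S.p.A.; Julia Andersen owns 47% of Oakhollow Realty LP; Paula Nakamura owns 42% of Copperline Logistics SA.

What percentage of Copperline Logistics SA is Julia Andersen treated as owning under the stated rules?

By sibling attribution (R3), Julia Andersen is treated as also owning Dmitri Andersen's interest in Granite Group plc, giving 11% + 8% = 19%.
By sibling attribution (R3), Julia Andersen is treated as also owning Dmitri Andersen's interest in Oakhollow Realty LP, giving 47% + 50% = 97%.
Chain via Granite Group plc → Larkspur Holdings Ltd (R2): 19% × 79% × 19% = 2.8519% of Copperline Logistics SA.
Chain via Oakhollow Realty LP → Halcyon Textiles S.p.A. (R2): 97% × 51% × 28% = 13.8516% of Copperline Logistics SA.
Aggregating (R1): 2.8519% + 13.8516% = 16.7035%.

16.7035%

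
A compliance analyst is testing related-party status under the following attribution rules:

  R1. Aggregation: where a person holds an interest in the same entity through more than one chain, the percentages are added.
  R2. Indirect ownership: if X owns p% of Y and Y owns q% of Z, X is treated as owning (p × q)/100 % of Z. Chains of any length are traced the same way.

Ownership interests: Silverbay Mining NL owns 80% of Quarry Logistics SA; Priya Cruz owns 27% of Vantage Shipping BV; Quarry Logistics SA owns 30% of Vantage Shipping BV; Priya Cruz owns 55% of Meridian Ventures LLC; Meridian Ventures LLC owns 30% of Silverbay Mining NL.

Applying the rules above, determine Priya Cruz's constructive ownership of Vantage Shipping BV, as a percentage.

30.96%

Chain via Meridian Ventures LLC → Silverbay Mining NL → Quarry Logistics SA (R2): 55% × 30% × 80% × 30% = 3.96% of Vantage Shipping BV.
Direct interest in Vantage Shipping BV: 27%.
Aggregating (R1): 3.96% + 27% = 30.96%.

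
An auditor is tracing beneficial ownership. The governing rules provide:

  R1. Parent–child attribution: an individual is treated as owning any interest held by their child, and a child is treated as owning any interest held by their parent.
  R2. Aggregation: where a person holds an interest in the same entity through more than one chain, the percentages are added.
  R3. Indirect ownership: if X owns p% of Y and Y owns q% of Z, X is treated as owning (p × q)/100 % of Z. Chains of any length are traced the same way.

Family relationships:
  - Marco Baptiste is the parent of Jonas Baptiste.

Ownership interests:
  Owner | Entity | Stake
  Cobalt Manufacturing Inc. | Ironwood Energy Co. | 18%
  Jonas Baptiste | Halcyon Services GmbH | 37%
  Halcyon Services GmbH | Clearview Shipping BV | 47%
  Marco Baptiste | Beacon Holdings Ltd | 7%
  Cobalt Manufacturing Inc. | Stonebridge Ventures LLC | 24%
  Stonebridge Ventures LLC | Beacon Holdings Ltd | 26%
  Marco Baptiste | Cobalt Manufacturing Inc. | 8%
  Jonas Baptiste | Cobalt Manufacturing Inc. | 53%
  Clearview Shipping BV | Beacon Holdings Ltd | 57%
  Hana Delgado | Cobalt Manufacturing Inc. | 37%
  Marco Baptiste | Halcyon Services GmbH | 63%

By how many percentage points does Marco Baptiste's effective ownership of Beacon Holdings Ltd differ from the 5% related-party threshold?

32.5964

By parent–child attribution (R1), Marco Baptiste is treated as also owning Jonas Baptiste's interest in Cobalt Manufacturing Inc, giving 8% + 53% = 61%.
By parent–child attribution (R1), Marco Baptiste is treated as also owning Jonas Baptiste's interest in Halcyon Services GmbH, giving 63% + 37% = 100%.
Chain via Cobalt Manufacturing Inc. → Stonebridge Ventures LLC (R3): 61% × 24% × 26% = 3.8064% of Beacon Holdings Ltd.
Chain via Halcyon Services GmbH → Clearview Shipping BV (R3): 100% × 47% × 57% = 26.79% of Beacon Holdings Ltd.
Direct interest in Beacon Holdings Ltd: 7%.
Aggregating (R2): 3.8064% + 26.79% + 7% = 37.5964%.
37.5964% exceeds the 5% threshold by 32.5964 percentage points.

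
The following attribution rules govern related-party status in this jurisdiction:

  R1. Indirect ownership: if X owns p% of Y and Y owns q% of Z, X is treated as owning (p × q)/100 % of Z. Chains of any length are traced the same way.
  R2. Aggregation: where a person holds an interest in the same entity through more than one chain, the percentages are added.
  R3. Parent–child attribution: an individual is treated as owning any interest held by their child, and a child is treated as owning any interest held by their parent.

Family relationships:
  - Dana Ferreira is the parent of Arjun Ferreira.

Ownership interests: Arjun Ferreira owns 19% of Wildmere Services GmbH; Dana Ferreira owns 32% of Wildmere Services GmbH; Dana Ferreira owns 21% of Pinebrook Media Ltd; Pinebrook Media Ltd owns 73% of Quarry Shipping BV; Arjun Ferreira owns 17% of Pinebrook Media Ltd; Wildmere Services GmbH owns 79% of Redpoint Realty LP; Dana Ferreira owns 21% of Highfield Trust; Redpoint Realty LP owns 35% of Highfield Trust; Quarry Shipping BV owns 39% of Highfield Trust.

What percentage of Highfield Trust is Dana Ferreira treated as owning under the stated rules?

45.9201%

By parent–child attribution (R3), Dana Ferreira is treated as also owning Arjun Ferreira's interest in Wildmere Services GmbH, giving 32% + 19% = 51%.
By parent–child attribution (R3), Dana Ferreira is treated as also owning Arjun Ferreira's interest in Pinebrook Media Ltd, giving 21% + 17% = 38%.
Chain via Wildmere Services GmbH → Redpoint Realty LP (R1): 51% × 79% × 35% = 14.1015% of Highfield Trust.
Chain via Pinebrook Media Ltd → Quarry Shipping BV (R1): 38% × 73% × 39% = 10.8186% of Highfield Trust.
Direct interest in Highfield Trust: 21%.
Aggregating (R2): 14.1015% + 10.8186% + 21% = 45.9201%.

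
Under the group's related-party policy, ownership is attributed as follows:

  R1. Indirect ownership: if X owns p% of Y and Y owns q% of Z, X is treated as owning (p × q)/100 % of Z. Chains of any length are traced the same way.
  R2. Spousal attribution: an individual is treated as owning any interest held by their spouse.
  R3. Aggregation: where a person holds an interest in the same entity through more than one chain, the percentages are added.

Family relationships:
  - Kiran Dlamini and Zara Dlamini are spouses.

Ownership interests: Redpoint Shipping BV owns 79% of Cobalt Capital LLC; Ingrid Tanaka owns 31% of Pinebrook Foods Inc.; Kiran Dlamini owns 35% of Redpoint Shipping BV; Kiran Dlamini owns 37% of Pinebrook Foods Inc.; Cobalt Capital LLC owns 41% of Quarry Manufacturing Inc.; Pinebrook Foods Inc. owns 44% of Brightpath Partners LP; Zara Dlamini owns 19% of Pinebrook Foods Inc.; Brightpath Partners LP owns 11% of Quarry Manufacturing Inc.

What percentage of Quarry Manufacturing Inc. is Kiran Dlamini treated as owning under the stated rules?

14.0469%

By spousal attribution (R2), Kiran Dlamini is treated as also owning Zara Dlamini's interest in Pinebrook Foods Inc, giving 37% + 19% = 56%.
Chain via Redpoint Shipping BV → Cobalt Capital LLC (R1): 35% × 79% × 41% = 11.3365% of Quarry Manufacturing Inc.
Chain via Pinebrook Foods Inc. → Brightpath Partners LP (R1): 56% × 44% × 11% = 2.7104% of Quarry Manufacturing Inc.
Aggregating (R3): 11.3365% + 2.7104% = 14.0469%.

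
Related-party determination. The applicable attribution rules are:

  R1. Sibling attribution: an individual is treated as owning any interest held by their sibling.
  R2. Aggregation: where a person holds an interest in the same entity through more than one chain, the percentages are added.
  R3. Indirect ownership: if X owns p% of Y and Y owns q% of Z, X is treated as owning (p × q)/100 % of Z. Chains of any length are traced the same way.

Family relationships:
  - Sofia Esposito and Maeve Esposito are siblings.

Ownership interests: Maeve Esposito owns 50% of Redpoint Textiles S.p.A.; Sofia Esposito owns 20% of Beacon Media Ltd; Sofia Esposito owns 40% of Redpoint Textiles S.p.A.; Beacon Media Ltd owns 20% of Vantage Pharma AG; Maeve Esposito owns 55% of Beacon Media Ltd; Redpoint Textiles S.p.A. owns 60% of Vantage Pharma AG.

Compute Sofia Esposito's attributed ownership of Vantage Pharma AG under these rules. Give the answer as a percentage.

69%

By sibling attribution (R1), Sofia Esposito is treated as also owning Maeve Esposito's interest in Beacon Media Ltd, giving 20% + 55% = 75%.
By sibling attribution (R1), Sofia Esposito is treated as also owning Maeve Esposito's interest in Redpoint Textiles S.p.A, giving 40% + 50% = 90%.
Chain via Beacon Media Ltd (R3): 75% × 20% = 15% of Vantage Pharma AG.
Chain via Redpoint Textiles S.p.A. (R3): 90% × 60% = 54% of Vantage Pharma AG.
Aggregating (R2): 15% + 54% = 69%.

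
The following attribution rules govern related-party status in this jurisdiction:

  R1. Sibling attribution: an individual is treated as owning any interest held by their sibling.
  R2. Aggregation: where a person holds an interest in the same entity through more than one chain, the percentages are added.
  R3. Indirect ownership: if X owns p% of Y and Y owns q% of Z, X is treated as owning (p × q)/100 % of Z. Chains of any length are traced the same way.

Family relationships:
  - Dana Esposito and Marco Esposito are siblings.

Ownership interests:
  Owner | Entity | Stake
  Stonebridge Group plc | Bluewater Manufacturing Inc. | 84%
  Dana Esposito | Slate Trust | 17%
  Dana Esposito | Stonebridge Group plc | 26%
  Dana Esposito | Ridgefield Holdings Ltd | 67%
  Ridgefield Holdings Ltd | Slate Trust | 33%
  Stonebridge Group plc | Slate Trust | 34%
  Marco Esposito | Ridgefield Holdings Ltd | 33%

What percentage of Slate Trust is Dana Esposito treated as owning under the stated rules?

58.84%

By sibling attribution (R1), Dana Esposito is treated as also owning Marco Esposito's interest in Ridgefield Holdings Ltd, giving 67% + 33% = 100%.
Chain via Stonebridge Group plc (R3): 26% × 34% = 8.84% of Slate Trust.
Chain via Ridgefield Holdings Ltd (R3): 100% × 33% = 33% of Slate Trust.
Direct interest in Slate Trust: 17%.
Aggregating (R2): 8.84% + 33% + 17% = 58.84%.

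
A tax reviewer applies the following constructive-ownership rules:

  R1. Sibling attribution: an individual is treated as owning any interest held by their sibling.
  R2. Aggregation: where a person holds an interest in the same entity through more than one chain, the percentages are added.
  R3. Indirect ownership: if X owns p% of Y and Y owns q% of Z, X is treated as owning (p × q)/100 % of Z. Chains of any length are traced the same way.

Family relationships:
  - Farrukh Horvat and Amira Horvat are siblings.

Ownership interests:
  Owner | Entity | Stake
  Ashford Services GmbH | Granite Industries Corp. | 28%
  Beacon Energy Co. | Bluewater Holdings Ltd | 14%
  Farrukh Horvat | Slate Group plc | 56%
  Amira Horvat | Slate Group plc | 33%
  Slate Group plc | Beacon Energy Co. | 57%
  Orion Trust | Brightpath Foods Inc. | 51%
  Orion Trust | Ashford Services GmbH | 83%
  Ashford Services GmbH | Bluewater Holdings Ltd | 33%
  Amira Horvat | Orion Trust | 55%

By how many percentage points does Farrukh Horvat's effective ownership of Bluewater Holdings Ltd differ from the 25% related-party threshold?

2.8333

By sibling attribution (R1), Farrukh Horvat is treated as also owning Amira Horvat's interest in Slate Group plc, giving 56% + 33% = 89%.
By sibling attribution (R1), Farrukh Horvat is treated as owning Amira Horvat's 55% interest in Orion Trust.
Chain via Slate Group plc → Beacon Energy Co. (R3): 89% × 57% × 14% = 7.1022% of Bluewater Holdings Ltd.
Chain via Orion Trust → Ashford Services GmbH (R3): 55% × 83% × 33% = 15.0645% of Bluewater Holdings Ltd.
Aggregating (R2): 7.1022% + 15.0645% = 22.1667%.
22.1667% falls short of the 25% threshold by 2.8333 percentage points.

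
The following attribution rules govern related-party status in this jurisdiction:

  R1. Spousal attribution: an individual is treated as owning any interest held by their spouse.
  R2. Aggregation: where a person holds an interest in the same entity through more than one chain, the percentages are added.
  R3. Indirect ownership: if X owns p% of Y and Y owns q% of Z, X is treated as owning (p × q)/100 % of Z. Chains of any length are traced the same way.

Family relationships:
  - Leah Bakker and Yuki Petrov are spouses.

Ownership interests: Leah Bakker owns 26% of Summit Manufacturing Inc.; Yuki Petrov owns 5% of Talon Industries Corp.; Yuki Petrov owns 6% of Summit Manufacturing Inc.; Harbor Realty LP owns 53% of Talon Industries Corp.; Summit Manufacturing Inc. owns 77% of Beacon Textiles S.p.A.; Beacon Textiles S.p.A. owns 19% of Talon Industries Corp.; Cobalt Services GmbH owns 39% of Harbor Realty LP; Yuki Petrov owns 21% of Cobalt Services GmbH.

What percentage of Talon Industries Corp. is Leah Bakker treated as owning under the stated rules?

By spousal attribution (R1), Leah Bakker is treated as also owning Yuki Petrov's interest in Summit Manufacturing Inc, giving 26% + 6% = 32%.
By spousal attribution (R1), Leah Bakker is treated as owning Yuki Petrov's 21% interest in Cobalt Services GmbH.
By spousal attribution (R1), Leah Bakker is treated as owning Yuki Petrov's 5% interest in Talon Industries Corp.
Chain via Summit Manufacturing Inc. → Beacon Textiles S.p.A. (R3): 32% × 77% × 19% = 4.6816% of Talon Industries Corp.
Chain via Cobalt Services GmbH → Harbor Realty LP (R3): 21% × 39% × 53% = 4.3407% of Talon Industries Corp.
Direct interest in Talon Industries Corp: 5%.
Aggregating (R2): 4.6816% + 4.3407% + 5% = 14.0223%.

14.0223%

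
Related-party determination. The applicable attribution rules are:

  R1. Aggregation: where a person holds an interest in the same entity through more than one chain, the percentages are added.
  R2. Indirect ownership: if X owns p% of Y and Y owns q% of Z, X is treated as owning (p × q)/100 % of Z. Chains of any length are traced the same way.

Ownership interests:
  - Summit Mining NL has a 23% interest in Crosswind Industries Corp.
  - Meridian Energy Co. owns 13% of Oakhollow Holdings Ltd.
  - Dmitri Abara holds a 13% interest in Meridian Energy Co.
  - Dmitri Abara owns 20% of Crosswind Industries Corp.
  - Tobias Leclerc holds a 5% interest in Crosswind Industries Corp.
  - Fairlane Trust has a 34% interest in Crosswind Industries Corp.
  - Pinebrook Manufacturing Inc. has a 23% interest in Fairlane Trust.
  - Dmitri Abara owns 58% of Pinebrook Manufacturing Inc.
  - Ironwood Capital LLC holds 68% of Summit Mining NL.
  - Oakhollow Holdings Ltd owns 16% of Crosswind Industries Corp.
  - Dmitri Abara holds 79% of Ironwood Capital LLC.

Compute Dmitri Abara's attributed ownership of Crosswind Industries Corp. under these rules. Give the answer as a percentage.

Chain via Ironwood Capital LLC → Summit Mining NL (R2): 79% × 68% × 23% = 12.3556% of Crosswind Industries Corp.
Chain via Pinebrook Manufacturing Inc. → Fairlane Trust (R2): 58% × 23% × 34% = 4.5356% of Crosswind Industries Corp.
Chain via Meridian Energy Co. → Oakhollow Holdings Ltd (R2): 13% × 13% × 16% = 0.2704% of Crosswind Industries Corp.
Direct interest in Crosswind Industries Corp: 20%.
Aggregating (R1): 12.3556% + 4.5356% + 0.2704% + 20% = 37.1616%.

37.1616%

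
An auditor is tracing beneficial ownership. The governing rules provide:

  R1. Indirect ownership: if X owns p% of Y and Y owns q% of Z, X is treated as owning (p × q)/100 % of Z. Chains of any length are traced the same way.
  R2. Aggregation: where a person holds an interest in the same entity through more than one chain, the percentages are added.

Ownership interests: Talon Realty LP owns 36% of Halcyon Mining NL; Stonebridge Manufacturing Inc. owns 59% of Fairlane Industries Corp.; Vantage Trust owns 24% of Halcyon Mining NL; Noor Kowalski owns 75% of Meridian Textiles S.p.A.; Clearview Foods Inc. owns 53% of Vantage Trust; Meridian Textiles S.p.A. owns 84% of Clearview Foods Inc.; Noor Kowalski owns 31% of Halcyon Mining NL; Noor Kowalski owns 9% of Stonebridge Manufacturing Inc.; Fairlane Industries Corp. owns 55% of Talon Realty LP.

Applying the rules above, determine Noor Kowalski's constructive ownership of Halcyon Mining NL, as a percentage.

Chain via Stonebridge Manufacturing Inc. → Fairlane Industries Corp. → Talon Realty LP (R1): 9% × 59% × 55% × 36% = 1.05138% of Halcyon Mining NL.
Chain via Meridian Textiles S.p.A. → Clearview Foods Inc. → Vantage Trust (R1): 75% × 84% × 53% × 24% = 8.0136% of Halcyon Mining NL.
Direct interest in Halcyon Mining NL: 31%.
Aggregating (R2): 1.05138% + 8.0136% + 31% = 40.06498%.

40.06498%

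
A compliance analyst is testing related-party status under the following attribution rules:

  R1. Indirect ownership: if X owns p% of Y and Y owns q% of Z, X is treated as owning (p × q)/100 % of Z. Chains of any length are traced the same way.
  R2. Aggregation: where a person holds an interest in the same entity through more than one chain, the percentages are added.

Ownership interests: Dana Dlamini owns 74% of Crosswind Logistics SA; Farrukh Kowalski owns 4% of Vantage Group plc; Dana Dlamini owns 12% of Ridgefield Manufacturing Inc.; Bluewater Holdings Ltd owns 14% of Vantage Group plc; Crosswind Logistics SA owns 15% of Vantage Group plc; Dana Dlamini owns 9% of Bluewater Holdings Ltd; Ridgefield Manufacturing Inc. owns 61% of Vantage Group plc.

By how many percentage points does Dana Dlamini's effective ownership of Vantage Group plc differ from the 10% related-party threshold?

9.68

Chain via Ridgefield Manufacturing Inc. (R1): 12% × 61% = 7.32% of Vantage Group plc.
Chain via Crosswind Logistics SA (R1): 74% × 15% = 11.1% of Vantage Group plc.
Chain via Bluewater Holdings Ltd (R1): 9% × 14% = 1.26% of Vantage Group plc.
Aggregating (R2): 7.32% + 11.1% + 1.26% = 19.68%.
19.68% exceeds the 10% threshold by 9.68 percentage points.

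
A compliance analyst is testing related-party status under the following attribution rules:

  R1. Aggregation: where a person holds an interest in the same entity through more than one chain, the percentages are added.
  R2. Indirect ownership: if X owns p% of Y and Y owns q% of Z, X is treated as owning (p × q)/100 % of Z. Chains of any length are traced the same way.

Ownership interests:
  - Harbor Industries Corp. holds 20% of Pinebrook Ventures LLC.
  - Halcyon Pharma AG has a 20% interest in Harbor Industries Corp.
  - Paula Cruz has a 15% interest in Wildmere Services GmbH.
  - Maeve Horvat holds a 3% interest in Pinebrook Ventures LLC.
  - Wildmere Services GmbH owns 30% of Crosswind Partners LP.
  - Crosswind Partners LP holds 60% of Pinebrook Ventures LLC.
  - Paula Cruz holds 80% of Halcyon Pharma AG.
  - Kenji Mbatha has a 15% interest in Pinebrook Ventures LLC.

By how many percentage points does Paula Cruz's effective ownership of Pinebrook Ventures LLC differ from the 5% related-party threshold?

0.9

Chain via Halcyon Pharma AG → Harbor Industries Corp. (R2): 80% × 20% × 20% = 3.2% of Pinebrook Ventures LLC.
Chain via Wildmere Services GmbH → Crosswind Partners LP (R2): 15% × 30% × 60% = 2.7% of Pinebrook Ventures LLC.
Aggregating (R1): 3.2% + 2.7% = 5.9%.
5.9% exceeds the 5% threshold by 0.9 percentage points.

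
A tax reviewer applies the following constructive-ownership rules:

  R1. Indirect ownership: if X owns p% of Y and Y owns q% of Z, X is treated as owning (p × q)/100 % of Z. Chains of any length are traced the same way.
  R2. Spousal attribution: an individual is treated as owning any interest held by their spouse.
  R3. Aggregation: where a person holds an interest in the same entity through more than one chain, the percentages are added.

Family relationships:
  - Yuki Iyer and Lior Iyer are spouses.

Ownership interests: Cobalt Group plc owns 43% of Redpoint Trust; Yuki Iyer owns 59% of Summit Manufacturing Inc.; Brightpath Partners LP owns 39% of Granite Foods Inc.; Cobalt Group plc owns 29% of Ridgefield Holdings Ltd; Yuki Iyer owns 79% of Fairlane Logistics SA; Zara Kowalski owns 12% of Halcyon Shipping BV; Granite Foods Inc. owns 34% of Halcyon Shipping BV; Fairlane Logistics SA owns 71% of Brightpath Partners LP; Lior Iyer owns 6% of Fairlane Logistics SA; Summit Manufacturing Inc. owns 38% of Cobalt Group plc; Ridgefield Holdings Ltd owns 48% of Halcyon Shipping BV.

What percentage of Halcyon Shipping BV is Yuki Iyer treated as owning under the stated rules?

By spousal attribution (R2), Yuki Iyer is treated as also owning Lior Iyer's interest in Fairlane Logistics SA, giving 79% + 6% = 85%.
Chain via Fairlane Logistics SA → Brightpath Partners LP → Granite Foods Inc. (R1): 85% × 71% × 39% × 34% = 8.00241% of Halcyon Shipping BV.
Chain via Summit Manufacturing Inc. → Cobalt Group plc → Ridgefield Holdings Ltd (R1): 59% × 38% × 29% × 48% = 3.120864% of Halcyon Shipping BV.
Aggregating (R3): 8.00241% + 3.120864% = 11.123274%.

11.123274%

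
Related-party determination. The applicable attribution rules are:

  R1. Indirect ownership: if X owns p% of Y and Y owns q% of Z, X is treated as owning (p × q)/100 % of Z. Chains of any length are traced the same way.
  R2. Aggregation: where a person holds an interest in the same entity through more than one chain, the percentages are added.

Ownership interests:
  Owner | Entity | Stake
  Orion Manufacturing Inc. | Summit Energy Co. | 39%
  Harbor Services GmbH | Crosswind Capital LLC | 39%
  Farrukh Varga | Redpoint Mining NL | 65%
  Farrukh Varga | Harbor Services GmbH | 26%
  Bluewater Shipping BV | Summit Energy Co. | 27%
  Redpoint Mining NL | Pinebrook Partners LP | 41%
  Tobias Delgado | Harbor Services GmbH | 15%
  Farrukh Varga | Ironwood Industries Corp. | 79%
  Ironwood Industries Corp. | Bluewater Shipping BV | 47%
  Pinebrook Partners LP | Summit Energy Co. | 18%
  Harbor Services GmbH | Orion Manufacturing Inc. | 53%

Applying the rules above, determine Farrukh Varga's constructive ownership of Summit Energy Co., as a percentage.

20.1963%

Chain via Redpoint Mining NL → Pinebrook Partners LP (R1): 65% × 41% × 18% = 4.797% of Summit Energy Co.
Chain via Ironwood Industries Corp. → Bluewater Shipping BV (R1): 79% × 47% × 27% = 10.0251% of Summit Energy Co.
Chain via Harbor Services GmbH → Orion Manufacturing Inc. (R1): 26% × 53% × 39% = 5.3742% of Summit Energy Co.
Aggregating (R2): 4.797% + 10.0251% + 5.3742% = 20.1963%.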